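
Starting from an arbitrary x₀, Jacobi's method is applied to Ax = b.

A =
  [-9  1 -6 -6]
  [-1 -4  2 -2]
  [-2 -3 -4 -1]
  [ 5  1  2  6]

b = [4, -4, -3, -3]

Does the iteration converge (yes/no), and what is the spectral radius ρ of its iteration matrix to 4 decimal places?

no, ρ = 1.1713

Write A = D+L+U with D = diag(-9, -4, -4, 6).
T_J = -D⁻¹(L+U): T[2,1] = -(-3)/(-4) = -0.7500; T[2,2] = 0.
  T[0,:] = [+0.0000  +0.1111  -0.6667  -0.6667]
  T[1,:] = [-0.2500  +0.0000  +0.5000  -0.5000]
  T[2,:] = [-0.5000  -0.7500  +0.0000  -0.2500]
  T[3,:] = [-0.8333  -0.1667  -0.3333  +0.0000]
eigenvalue magnitudes: 1.1713, 0.8204, 0.6567, 0.6567.
spectral radius ρ = 1.1713; 1.1713 > 1: divergent.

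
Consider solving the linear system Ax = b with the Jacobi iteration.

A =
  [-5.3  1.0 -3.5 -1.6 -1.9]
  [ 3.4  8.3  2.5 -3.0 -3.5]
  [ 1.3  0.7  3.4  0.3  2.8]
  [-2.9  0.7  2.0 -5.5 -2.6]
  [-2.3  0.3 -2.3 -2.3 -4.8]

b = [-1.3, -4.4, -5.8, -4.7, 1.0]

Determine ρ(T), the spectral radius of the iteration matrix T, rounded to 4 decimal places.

Split A = D + L + U, D = diag(-5.3, 8.3, 3.4, -5.5, -4.8).
T_J = -D⁻¹(L+U): T[1,0] = -(3.4)/(8.3) = -0.4096; T[1,1] = 0.
  T[0,:] = [+0.0000  +0.1887  -0.6604  -0.3019  -0.3585]
  T[1,:] = [-0.4096  +0.0000  -0.3012  +0.3614  +0.4217]
  T[2,:] = [-0.3824  -0.2059  +0.0000  -0.0882  -0.8235]
  T[3,:] = [-0.5273  +0.1273  +0.3636  +0.0000  -0.4727]
  T[4,:] = [-0.4792  +0.0625  -0.4792  -0.4792  +0.0000]
|eigenvalues of T|: 1.2042, 0.8642, 0.5028, 0.5028, 0.4259.
ρ(T) = max|λ| = 1.2042; 1.2042 > 1 ⇒ diverges.

1.2042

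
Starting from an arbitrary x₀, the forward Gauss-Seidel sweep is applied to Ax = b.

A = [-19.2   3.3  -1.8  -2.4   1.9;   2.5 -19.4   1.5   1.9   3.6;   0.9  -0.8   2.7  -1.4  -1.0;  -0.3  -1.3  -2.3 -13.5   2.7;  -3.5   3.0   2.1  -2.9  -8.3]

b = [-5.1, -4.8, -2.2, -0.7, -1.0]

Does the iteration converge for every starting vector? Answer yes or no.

yes

Write A = D+L+U with D = diag(-19.2, -19.4, 2.7, -13.5, -8.3).
GS T = -(D+L)⁻¹U: row 0 first, T[0,3] = -(-2.4)/(-19.2) = -0.1250; later rows by forward substitution.
  T[0,:] = [+0.0000, +0.1719, -0.0938, -0.1250, +0.0990]
  T[1,:] = [+0.0000, +0.0221, +0.0652, +0.0818, +0.1983]
  T[2,:] = [+0.0000, -0.0507, +0.0506, +0.5844, +0.3961]
  T[3,:] = [+0.0000, +0.0027, -0.0128, -0.1047, +0.1112]
  T[4,:] = [+0.0000, -0.0782, +0.0804, +0.2667, +0.0913]
|roots of det(T-λI)|: 0.2161, 0.1495, 0.1495, 0.1203, 0.0000.
ρ(T) = max|λ| = 0.2161; 0.2161 < 1 ⇒ converges.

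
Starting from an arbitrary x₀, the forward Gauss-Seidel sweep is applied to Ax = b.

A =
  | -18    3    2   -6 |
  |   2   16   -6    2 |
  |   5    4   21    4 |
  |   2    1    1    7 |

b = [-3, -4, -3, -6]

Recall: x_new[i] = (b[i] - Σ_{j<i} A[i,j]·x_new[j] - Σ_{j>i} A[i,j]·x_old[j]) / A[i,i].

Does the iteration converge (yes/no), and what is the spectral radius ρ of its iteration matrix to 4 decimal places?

A = D + L + U where D = diag(-18, 16, 21, 7).
Gauss-Seidel: T = -(D+L)⁻¹U, row 0 first, T[0,1] = -(3)/(-18) = +0.1667; later rows by forward substitution.
  T[0,:] = [+0.0000, +0.1667, +0.1111, -0.3333]
  T[1,:] = [+0.0000, -0.0208, +0.3611, -0.0833]
  T[2,:] = [+0.0000, -0.0357, -0.0952, -0.0952]
  T[3,:] = [+0.0000, -0.0395, -0.0697, +0.1207]
|roots of det(T-λI)|: 0.1721, 0.1406, 0.1406, 0.0000.
spectral radius ρ = 0.1721; 0.1721 < 1, so it converges for any x₀.

yes, ρ = 0.1721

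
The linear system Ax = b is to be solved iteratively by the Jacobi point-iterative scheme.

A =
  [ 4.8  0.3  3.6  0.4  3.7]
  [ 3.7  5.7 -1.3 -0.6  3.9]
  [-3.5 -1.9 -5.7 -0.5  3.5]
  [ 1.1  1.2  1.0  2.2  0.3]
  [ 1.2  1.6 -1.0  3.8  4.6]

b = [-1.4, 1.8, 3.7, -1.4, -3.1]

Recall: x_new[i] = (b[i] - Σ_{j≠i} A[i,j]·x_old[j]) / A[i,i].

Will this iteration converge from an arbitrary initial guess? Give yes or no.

no

A = D + L + U where D = diag(4.8, 5.7, -5.7, 2.2, 4.6).
Jacobi T = -D⁻¹(L+U): T[0,2] = -(3.6)/(4.8) = -0.7500; T[0,0] = 0.
  T[0,:] = [+0.0000 -0.0625 -0.7500 -0.0833 -0.7708]
  T[1,:] = [-0.6491 +0.0000 +0.2281 +0.1053 -0.6842]
  T[2,:] = [-0.6140 -0.3333 +0.0000 -0.0877 +0.6140]
  T[3,:] = [-0.5000 -0.5455 -0.4545 +0.0000 -0.1364]
  T[4,:] = [-0.2609 -0.3478 +0.2174 -0.8261 +0.0000]
eigenvalue magnitudes: 1.2461, 0.9432, 0.6434, 0.6434, 0.4000.
ρ = 1.2461; 1.2461 > 1: divergent.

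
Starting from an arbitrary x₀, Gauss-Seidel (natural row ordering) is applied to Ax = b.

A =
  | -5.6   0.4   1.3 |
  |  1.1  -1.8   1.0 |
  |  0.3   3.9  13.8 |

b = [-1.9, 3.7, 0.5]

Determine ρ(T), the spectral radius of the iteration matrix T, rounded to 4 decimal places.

0.1528

Let D = diag(-5.6, -1.8, 13.8); L, U the strict triangles.
GS T = -(D+L)⁻¹U: row 0 first, T[0,2] = -(1.3)/(-5.6) = +0.2321; later rows by forward substitution.
  T[0,:] = [+0.0000 +0.0714 +0.2321]
  T[1,:] = [+0.0000 +0.0437 +0.6974]
  T[2,:] = [+0.0000 -0.0139 -0.2021]
moduli |λ_i(T)| = 0.1528, 0.0056, 0.0000.
ρ = 0.1528; 0.1528 < 1, so it converges for any x₀.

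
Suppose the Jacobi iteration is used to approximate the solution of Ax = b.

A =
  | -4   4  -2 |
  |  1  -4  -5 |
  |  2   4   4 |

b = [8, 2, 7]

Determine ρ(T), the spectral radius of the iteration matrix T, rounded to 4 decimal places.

Write A = D+L+U with D = diag(-4, -4, 4).
Jacobi T = -D⁻¹(L+U): T[0,2] = -(-2)/(-4) = -0.5000; T[0,0] = 0.
  T[0,:] = [+0.0000  +1.0000  -0.5000]
  T[1,:] = [+0.2500  +0.0000  -1.2500]
  T[2,:] = [-0.5000  -1.0000  +0.0000]
|λ(T)| sorted: 1.5000, 1.0000, 0.5000.
ρ = 1.5000; 1.5000 > 1, so it fails to converge.

1.5000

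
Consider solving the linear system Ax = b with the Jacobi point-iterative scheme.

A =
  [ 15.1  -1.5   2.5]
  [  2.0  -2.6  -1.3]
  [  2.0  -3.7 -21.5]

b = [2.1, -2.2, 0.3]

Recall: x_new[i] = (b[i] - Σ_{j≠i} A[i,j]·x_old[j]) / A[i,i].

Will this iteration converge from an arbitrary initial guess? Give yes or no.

yes

A = D + L + U where D = diag(15.1, -2.6, -21.5).
Jacobi: T = -D⁻¹(L+U), T[0,1] = -(-1.5)/(15.1) = +0.0993; T[0,0] = 0.
  T[0,:] = [+0.0000  +0.0993  -0.1656]
  T[1,:] = [+0.7692  +0.0000  -0.5000]
  T[2,:] = [+0.0930  -0.1721  +0.0000]
|eigenvalues of T|: 0.4325, 0.2985, 0.1340.
spectral radius ρ = 0.4325; 0.4325 < 1 ⇒ converges.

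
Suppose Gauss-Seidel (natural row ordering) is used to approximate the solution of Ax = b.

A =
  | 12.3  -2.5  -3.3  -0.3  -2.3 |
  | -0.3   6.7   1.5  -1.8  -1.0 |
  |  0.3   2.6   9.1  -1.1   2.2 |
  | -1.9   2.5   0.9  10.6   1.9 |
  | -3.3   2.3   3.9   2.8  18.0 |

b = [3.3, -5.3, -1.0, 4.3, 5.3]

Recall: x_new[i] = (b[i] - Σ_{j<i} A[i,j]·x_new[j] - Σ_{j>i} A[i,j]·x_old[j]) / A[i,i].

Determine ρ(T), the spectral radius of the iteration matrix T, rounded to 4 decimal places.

0.1579

Write A = D+L+U with D = diag(12.3, 6.7, 9.1, 10.6, 18).
GS T = -(D+L)⁻¹U: row 0 first, T[0,3] = -(-0.3)/(12.3) = +0.0244; later rows by forward substitution.
  T[0,:] = [+0.0000 +0.2033 +0.2683 +0.0244 +0.1870]
  T[1,:] = [+0.0000 +0.0091 -0.2119 +0.2697 +0.1576]
  T[2,:] = [+0.0000 -0.0093 +0.0517 +0.0430 -0.2930]
  T[3,:] = [+0.0000 +0.0351 +0.0937 -0.0629 -0.1580]
  T[4,:] = [+0.0000 +0.0327 +0.0505 -0.0295 +0.1022]
|λ(T)| sorted: 0.1579, 0.1102, 0.1019, 0.1019, 0.0000.
ρ(T) = max|λ| = 0.1579; 0.1579 < 1, so it converges for any x₀.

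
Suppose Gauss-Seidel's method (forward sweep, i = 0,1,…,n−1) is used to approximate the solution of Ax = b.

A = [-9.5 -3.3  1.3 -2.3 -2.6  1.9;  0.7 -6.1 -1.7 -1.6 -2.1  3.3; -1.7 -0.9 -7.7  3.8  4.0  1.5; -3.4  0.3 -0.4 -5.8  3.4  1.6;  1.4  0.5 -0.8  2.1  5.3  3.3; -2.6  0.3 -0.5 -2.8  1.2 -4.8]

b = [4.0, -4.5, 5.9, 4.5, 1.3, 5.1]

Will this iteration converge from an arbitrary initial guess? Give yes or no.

yes

A = D + L + U where D = diag(-9.5, -6.1, -7.7, -5.8, 5.3, -4.8).
GS T = -(D+L)⁻¹U: row 0 first, T[0,2] = -(1.3)/(-9.5) = +0.1368; later rows by forward substitution.
  T[0,:] = [+0.0000, -0.3474, +0.1368, -0.2421, -0.2737, +0.2000]
  T[1,:] = [+0.0000, -0.0399, -0.2630, -0.2901, -0.3757, +0.5639]
  T[2,:] = [+0.0000, +0.0814, +0.0005, +0.5809, +0.6238, +0.0847]
  T[3,:] = [+0.0000, +0.1960, -0.0939, +0.0869, +0.6842, +0.1819]
  T[4,:] = [+0.0000, +0.0302, +0.0259, +0.1446, -0.0692, -0.7880]
  T[5,:] = [+0.0000, +0.0704, -0.0294, +0.0380, -0.3566, -0.3850]
|roots of det(T-λI)|: 0.8729, 0.4270, 0.3702, 0.3702, 0.1849, 0.0000.
spectral radius ρ = 0.8729; 0.8729 < 1, so it converges for any x₀.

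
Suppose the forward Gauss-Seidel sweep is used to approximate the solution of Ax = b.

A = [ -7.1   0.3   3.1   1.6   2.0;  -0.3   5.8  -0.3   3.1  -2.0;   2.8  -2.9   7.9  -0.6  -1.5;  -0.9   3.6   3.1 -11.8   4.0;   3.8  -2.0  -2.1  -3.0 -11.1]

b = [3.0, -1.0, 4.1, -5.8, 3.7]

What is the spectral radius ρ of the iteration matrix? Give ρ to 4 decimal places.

Diagonal D = diag(-7.1, 5.8, 7.9, -11.8, -11.1); L, U strict lower/upper.
GS T = -(D+L)⁻¹U: row 0 first, T[0,2] = -(3.1)/(-7.1) = +0.4366; later rows by forward substitution.
  T[0,:] = [+0.0000 +0.0423 +0.4366 +0.2254 +0.2817]
  T[1,:] = [+0.0000 +0.0022 +0.0743 -0.5228 +0.3594]
  T[2,:] = [+0.0000 -0.0142 -0.1275 -0.1958 +0.2220]
  T[3,:] = [+0.0000 -0.0063 -0.0441 -0.2281 +0.4855]
  T[4,:] = [+0.0000 +0.0185 +0.1721 +0.2701 -0.1415]
|roots of det(T-λI)|: 0.6594, 0.1658, 0.0133, 0.0133, 0.0000.
spectral radius ρ = 0.6594; 0.6594 < 1: convergent.

0.6594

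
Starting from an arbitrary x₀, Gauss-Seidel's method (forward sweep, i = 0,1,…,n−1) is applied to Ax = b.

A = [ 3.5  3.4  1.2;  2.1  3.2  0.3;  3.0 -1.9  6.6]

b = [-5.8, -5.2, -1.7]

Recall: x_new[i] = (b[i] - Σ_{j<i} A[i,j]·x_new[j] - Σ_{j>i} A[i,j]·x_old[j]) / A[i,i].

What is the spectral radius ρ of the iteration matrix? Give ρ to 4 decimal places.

0.7779

Let D = diag(3.5, 3.2, 6.6); L, U the strict triangles.
T_GS = -(D+L)⁻¹U: row 0 first, T[0,2] = -(1.2)/(3.5) = -0.3429; later rows by forward substitution.
  T[0,:] = [+0.0000 -0.9714 -0.3429]
  T[1,:] = [+0.0000 +0.6375 +0.1312]
  T[2,:] = [+0.0000 +0.6251 +0.1936]
|eigenvalues of T|: 0.7779, 0.0532, 0.0000.
spectral radius ρ = 0.7779; 0.7779 < 1: convergent.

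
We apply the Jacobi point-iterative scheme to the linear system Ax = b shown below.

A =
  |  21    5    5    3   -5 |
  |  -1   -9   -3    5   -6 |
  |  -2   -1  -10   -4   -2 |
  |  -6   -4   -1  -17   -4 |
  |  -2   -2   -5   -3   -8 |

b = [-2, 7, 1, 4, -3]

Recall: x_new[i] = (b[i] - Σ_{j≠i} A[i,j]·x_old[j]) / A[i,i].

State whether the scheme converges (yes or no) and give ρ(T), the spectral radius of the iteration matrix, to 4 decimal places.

yes, ρ = 0.8435

Let D = diag(21, -9, -10, -17, -8); L, U the strict triangles.
T_J = -D⁻¹(L+U): T[0,4] = -(-5)/(21) = +0.2381; T[0,0] = 0.
  T[0,:] = [+0.0000, -0.2381, -0.2381, -0.1429, +0.2381]
  T[1,:] = [-0.1111, +0.0000, -0.3333, +0.5556, -0.6667]
  T[2,:] = [-0.2000, -0.1000, +0.0000, -0.4000, -0.2000]
  T[3,:] = [-0.3529, -0.2353, -0.0588, +0.0000, -0.2353]
  T[4,:] = [-0.2500, -0.2500, -0.6250, -0.3750, +0.0000]
|eigenvalues of T|: 0.8435, 0.4840, 0.3673, 0.3673, 0.2064.
ρ = 0.8435; 0.8435 < 1: convergent.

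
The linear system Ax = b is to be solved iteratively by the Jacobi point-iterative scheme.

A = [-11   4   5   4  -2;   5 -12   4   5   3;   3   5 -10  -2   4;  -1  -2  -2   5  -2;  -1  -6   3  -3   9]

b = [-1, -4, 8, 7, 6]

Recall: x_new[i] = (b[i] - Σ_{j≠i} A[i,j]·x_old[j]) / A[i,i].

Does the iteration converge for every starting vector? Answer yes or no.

no

A = D + L + U where D = diag(-11, -12, -10, 5, 9).
T_J = -D⁻¹(L+U): T[3,1] = -(-2)/(5) = +0.4000; T[3,3] = 0.
  T[0,:] = [+0.0000 +0.3636 +0.4545 +0.3636 -0.1818]
  T[1,:] = [+0.4167 +0.0000 +0.3333 +0.4167 +0.2500]
  T[2,:] = [+0.3000 +0.5000 +0.0000 -0.2000 +0.4000]
  T[3,:] = [+0.2000 +0.4000 +0.4000 +0.0000 +0.4000]
  T[4,:] = [+0.1111 +0.6667 -0.3333 +0.3333 +0.0000]
eigenvalue magnitudes: 1.1584, 0.5819, 0.5819, 0.5650, 0.1282.
spectral radius ρ = 1.1584; 1.1584 > 1, so it fails to converge.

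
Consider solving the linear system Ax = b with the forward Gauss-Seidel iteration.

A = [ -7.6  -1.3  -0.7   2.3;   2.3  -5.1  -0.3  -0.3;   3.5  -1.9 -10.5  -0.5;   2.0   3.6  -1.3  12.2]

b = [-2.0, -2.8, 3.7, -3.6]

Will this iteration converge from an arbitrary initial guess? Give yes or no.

yes

Let D = diag(-7.6, -5.1, -10.5, 12.2); L, U the strict triangles.
T_GS = -(D+L)⁻¹U: row 0 first, T[0,2] = -(-0.7)/(-7.6) = -0.0921; later rows by forward substitution.
  T[0,:] = [+0.0000 -0.1711 -0.0921 +0.3026]
  T[1,:] = [+0.0000 -0.0771 -0.1004 +0.0777]
  T[2,:] = [+0.0000 -0.0431 -0.0125 +0.0392]
  T[3,:] = [+0.0000 +0.0462 +0.0434 -0.0683]
moduli |λ_i(T)| = 0.1701, 0.0284, 0.0163, 0.0000.
ρ(T) = max|λ| = 0.1701; 0.1701 < 1 ⇒ converges.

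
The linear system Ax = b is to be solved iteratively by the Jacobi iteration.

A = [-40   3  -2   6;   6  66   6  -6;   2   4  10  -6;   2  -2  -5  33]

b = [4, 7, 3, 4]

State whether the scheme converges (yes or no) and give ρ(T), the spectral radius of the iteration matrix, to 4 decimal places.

Diagonal D = diag(-40, 66, 10, 33); L, U strict lower/upper.
T_J = -D⁻¹(L+U): T[0,3] = -(6)/(-40) = +0.1500; T[0,0] = 0.
  T[0,:] = [+0.0000, +0.0750, -0.0500, +0.1500]
  T[1,:] = [-0.0909, +0.0000, -0.0909, +0.0909]
  T[2,:] = [-0.2000, -0.4000, +0.0000, +0.6000]
  T[3,:] = [-0.0606, +0.0606, +0.1515, +0.0000]
|roots of det(T-λI)|: 0.4130, 0.3239, 0.1218, 0.1218.
ρ = 0.4130; 0.4130 < 1 ⇒ converges.

yes, ρ = 0.4130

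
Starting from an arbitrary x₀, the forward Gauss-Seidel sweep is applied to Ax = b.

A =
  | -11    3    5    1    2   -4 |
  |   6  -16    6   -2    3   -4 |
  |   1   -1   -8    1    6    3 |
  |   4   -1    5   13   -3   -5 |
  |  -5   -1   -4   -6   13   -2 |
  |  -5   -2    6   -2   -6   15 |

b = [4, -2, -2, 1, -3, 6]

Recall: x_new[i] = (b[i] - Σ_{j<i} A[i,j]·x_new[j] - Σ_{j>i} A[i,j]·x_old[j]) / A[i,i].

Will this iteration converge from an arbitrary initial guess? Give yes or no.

Write A = D+L+U with D = diag(-11, -16, -8, 13, 13, 15).
GS T = -(D+L)⁻¹U: row 0 first, T[0,2] = -(5)/(-11) = +0.4545; later rows by forward substitution.
  T[0,:] = [+0.0000  +0.2727  +0.4545  +0.0909  +0.1818  -0.3636]
  T[1,:] = [+0.0000  +0.1023  +0.5455  -0.0909  +0.2557  -0.3864]
  T[2,:] = [+0.0000  +0.0213  -0.0114  +0.1477  +0.7408  +0.3778]
  T[3,:] = [+0.0000  -0.0842  -0.0935  -0.0918  -0.0904  +0.3215]
  T[4,:] = [+0.0000  +0.0804  +0.1701  +0.0311  +0.2758  +0.2489]
  T[5,:] = [+0.0000  +0.1170  +0.2844  -0.0407  -0.1033  -0.1814]
eigenvalue magnitudes: 0.7078, 0.3522, 0.3522, 0.1638, 0.0105, 0.0000.
spectral radius ρ = 0.7078; 0.7078 < 1: convergent.

yes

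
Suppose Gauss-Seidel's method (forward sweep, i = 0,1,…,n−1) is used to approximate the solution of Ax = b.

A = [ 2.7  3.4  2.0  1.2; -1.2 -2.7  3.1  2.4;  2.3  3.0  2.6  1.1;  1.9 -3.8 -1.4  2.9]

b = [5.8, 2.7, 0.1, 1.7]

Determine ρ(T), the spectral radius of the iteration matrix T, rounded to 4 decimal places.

1.3471

Let D = diag(2.7, -2.7, 2.6, 2.9); L, U the strict triangles.
Gauss-Seidel: T = -(D+L)⁻¹U, row 0 first, T[0,1] = -(3.4)/(2.7) = -1.2593; later rows by forward substitution.
  T[0,:] = [+0.0000, -1.2593, -0.7407, -0.4444]
  T[1,:] = [+0.0000, +0.5597, +1.4774, +1.0864]
  T[2,:] = [+0.0000, +0.4682, -1.0494, -1.2835]
  T[3,:] = [+0.0000, +1.7844, +1.9146, +1.0952]
|λ(T)| sorted: 1.3471, 1.0304, 0.2887, 0.0000.
ρ(T) = max|λ| = 1.3471; 1.3471 > 1: divergent.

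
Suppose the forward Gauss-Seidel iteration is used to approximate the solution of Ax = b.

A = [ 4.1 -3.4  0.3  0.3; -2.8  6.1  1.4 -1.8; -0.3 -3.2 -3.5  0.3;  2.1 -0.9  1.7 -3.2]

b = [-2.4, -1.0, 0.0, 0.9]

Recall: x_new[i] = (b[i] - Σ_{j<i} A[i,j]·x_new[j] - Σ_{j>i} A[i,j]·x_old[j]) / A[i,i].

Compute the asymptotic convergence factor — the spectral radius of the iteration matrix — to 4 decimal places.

Split A = D + L + U, D = diag(4.1, 6.1, -3.5, -3.2).
T_GS = -(D+L)⁻¹U: row 0 first, T[0,2] = -(0.3)/(4.1) = -0.0732; later rows by forward substitution.
  T[0,:] = [+0.0000, +0.8293, -0.0732, -0.0732]
  T[1,:] = [+0.0000, +0.3806, -0.2631, +0.2615]
  T[2,:] = [+0.0000, -0.4191, +0.2468, -0.1471]
  T[3,:] = [+0.0000, +0.2145, +0.1571, -0.1997]
moduli |λ_i(T)| = 0.6658, 0.2930, 0.0549, 0.0000.
spectral radius ρ = 0.6658; 0.6658 < 1: convergent.

0.6658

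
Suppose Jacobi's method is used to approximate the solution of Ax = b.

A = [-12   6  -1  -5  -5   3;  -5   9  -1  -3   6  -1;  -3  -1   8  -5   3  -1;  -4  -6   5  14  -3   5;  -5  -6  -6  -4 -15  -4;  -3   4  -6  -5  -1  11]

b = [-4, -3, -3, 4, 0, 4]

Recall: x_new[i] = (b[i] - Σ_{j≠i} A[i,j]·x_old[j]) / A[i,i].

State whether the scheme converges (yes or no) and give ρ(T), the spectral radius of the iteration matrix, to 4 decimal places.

no, ρ = 1.1277

Write A = D+L+U with D = diag(-12, 9, 8, 14, -15, 11).
T_J = -D⁻¹(L+U): T[4,3] = -(-4)/(-15) = -0.2667; T[4,4] = 0.
  T[0,:] = [+0.0000  +0.5000  -0.0833  -0.4167  -0.4167  +0.2500]
  T[1,:] = [+0.5556  +0.0000  +0.1111  +0.3333  -0.6667  +0.1111]
  T[2,:] = [+0.3750  +0.1250  +0.0000  +0.6250  -0.3750  +0.1250]
  T[3,:] = [+0.2857  +0.4286  -0.3571  +0.0000  +0.2143  -0.3571]
  T[4,:] = [-0.3333  -0.4000  -0.4000  -0.2667  +0.0000  -0.2667]
  T[5,:] = [+0.2727  -0.3636  +0.5455  +0.4545  +0.0909  +0.0000]
|roots of det(T-λI)|: 1.1277, 0.7003, 0.6965, 0.6965, 0.3774, 0.0555.
ρ = 1.1277; 1.1277 > 1 ⇒ diverges.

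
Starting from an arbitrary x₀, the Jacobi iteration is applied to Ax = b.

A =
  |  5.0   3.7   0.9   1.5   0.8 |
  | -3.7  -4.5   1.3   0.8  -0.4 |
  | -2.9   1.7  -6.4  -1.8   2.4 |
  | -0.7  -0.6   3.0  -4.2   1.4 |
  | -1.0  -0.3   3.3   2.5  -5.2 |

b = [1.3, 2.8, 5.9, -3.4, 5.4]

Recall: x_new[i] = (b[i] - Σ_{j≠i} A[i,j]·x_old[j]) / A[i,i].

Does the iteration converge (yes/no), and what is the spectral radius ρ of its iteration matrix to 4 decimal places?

no, ρ = 1.1518

Diagonal D = diag(5, -4.5, -6.4, -4.2, -5.2); L, U strict lower/upper.
T_J = -D⁻¹(L+U): T[2,0] = -(-2.9)/(-6.4) = -0.4531; T[2,2] = 0.
  T[0,:] = [+0.0000 -0.7400 -0.1800 -0.3000 -0.1600]
  T[1,:] = [-0.8222 +0.0000 +0.2889 +0.1778 -0.0889]
  T[2,:] = [-0.4531 +0.2656 +0.0000 -0.2812 +0.3750]
  T[3,:] = [-0.1667 -0.1429 +0.7143 +0.0000 +0.3333]
  T[4,:] = [-0.1923 -0.0577 +0.6346 +0.4808 +0.0000]
moduli |λ_i(T)| = 1.1518, 0.7725, 0.3961, 0.3961, 0.2391.
ρ = 1.1518; 1.1518 > 1 ⇒ diverges.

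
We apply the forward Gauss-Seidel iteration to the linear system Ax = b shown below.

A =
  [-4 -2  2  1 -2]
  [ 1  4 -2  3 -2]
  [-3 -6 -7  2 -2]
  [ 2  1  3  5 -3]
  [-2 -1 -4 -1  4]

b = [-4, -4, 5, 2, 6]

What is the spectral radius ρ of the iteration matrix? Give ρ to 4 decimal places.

A = D + L + U where D = diag(-4, 4, -7, 5, 4).
Gauss-Seidel: T = -(D+L)⁻¹U, row 0 first, T[0,4] = -(-2)/(-4) = -0.5000; later rows by forward substitution.
  T[0,:] = [+0.0000, -0.5000, +0.5000, +0.2500, -0.5000]
  T[1,:] = [+0.0000, +0.1250, +0.3750, -0.8125, +0.6250]
  T[2,:] = [+0.0000, +0.1071, -0.5357, +0.8750, -0.6071]
  T[3,:] = [+0.0000, +0.1107, +0.0464, -0.4625, +1.0393]
  T[4,:] = [+0.0000, -0.0839, -0.1804, +0.6812, -0.4411]
|λ(T)| sorted: 1.3874, 0.3955, 0.3602, 0.1084, 0.0000.
ρ(T) = max|λ| = 1.3874; 1.3874 > 1 ⇒ diverges.

1.3874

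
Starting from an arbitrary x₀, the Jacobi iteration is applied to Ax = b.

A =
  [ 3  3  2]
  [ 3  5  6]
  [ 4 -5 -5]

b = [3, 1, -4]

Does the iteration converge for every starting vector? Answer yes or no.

Write A = D+L+U with D = diag(3, 5, -5).
Jacobi T = -D⁻¹(L+U): T[0,2] = -(2)/(3) = -0.6667; T[0,0] = 0.
  T[0,:] = [+0.0000, -1.0000, -0.6667]
  T[1,:] = [-0.6000, +0.0000, -1.2000]
  T[2,:] = [+0.8000, -1.0000, +0.0000]
|roots of det(T-λI)|: 1.3025, 0.6557, 0.6557.
ρ = 1.3025; 1.3025 > 1: divergent.

no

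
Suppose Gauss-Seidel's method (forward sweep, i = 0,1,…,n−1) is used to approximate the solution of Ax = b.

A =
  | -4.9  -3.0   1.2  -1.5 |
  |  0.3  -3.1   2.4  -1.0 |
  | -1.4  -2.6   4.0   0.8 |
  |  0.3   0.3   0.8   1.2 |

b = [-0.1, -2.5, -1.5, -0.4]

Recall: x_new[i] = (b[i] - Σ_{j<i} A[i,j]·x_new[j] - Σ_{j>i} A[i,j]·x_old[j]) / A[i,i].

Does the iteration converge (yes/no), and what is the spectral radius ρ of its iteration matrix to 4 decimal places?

yes, ρ = 0.7312

Split A = D + L + U, D = diag(-4.9, -3.1, 4, 1.2).
Gauss-Seidel: T = -(D+L)⁻¹U, row 0 first, T[0,3] = -(-1.5)/(-4.9) = -0.3061; later rows by forward substitution.
  T[0,:] = [+0.0000  -0.6122  +0.2449  -0.3061]
  T[1,:] = [+0.0000  -0.0592  +0.7979  -0.3522]
  T[2,:] = [+0.0000  -0.2528  +0.6043  -0.5361]
  T[3,:] = [+0.0000  +0.3364  -0.6636  +0.5220]
eigenvalue magnitudes: 0.7312, 0.4141, 0.0783, 0.0000.
ρ(T) = max|λ| = 0.7312; 0.7312 < 1, so it converges for any x₀.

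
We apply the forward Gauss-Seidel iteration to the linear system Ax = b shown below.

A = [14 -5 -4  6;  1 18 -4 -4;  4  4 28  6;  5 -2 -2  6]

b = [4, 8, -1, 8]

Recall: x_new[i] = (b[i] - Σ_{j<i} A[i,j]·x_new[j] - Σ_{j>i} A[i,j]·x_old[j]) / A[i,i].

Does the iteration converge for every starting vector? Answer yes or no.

Split A = D + L + U, D = diag(14, 18, 28, 6).
Gauss-Seidel: T = -(D+L)⁻¹U, row 0 first, T[0,1] = -(-5)/(14) = +0.3571; later rows by forward substitution.
  T[0,:] = [+0.0000  +0.3571  +0.2857  -0.4286]
  T[1,:] = [+0.0000  -0.0198  +0.2063  +0.2460]
  T[2,:] = [+0.0000  -0.0482  -0.0703  -0.1882]
  T[3,:] = [+0.0000  -0.3203  -0.1927  +0.3764]
|λ(T)| sorted: 0.3467, 0.2022, 0.2022, 0.0000.
spectral radius ρ = 0.3467; 0.3467 < 1: convergent.

yes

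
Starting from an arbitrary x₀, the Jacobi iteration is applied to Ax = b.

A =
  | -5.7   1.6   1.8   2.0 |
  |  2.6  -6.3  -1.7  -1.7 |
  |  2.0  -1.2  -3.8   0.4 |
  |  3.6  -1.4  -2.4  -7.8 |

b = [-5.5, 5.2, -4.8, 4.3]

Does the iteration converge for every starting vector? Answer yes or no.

yes

Let D = diag(-5.7, -6.3, -3.8, -7.8); L, U the strict triangles.
Jacobi T = -D⁻¹(L+U): T[2,3] = -(0.4)/(-3.8) = +0.1053; T[2,2] = 0.
  T[0,:] = [+0.0000  +0.2807  +0.3158  +0.3509]
  T[1,:] = [+0.4127  +0.0000  -0.2698  -0.2698]
  T[2,:] = [+0.5263  -0.3158  +0.0000  +0.1053]
  T[3,:] = [+0.4615  -0.1795  -0.3077  +0.0000]
moduli |λ_i(T)| = 0.8960, 0.4595, 0.2387, 0.2387.
spectral radius ρ = 0.8960; 0.8960 < 1, so it converges for any x₀.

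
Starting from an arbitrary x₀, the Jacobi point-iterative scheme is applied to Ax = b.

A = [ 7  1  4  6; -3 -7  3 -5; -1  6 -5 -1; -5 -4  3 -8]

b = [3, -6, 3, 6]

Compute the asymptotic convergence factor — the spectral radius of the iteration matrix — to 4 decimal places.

1.1605

Let D = diag(7, -7, -5, -8); L, U the strict triangles.
Jacobi T = -D⁻¹(L+U): T[3,2] = -(3)/(-8) = +0.3750; T[3,3] = 0.
  T[0,:] = [+0.0000  -0.1429  -0.5714  -0.8571]
  T[1,:] = [-0.4286  +0.0000  +0.4286  -0.7143]
  T[2,:] = [-0.2000  +1.2000  +0.0000  -0.2000]
  T[3,:] = [-0.6250  -0.5000  +0.3750  +0.0000]
|roots of det(T-λI)|: 1.1605, 0.8734, 0.8734, 0.5424.
ρ = 1.1605; 1.1605 > 1 ⇒ diverges.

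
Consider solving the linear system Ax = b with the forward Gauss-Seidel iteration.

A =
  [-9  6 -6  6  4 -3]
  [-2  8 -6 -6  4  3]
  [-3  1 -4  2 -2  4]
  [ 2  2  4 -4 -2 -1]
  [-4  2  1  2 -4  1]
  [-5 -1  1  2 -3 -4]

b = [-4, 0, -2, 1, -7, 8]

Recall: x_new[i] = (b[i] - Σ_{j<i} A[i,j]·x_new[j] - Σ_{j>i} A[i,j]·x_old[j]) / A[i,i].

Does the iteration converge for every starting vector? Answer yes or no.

Write A = D+L+U with D = diag(-9, 8, -4, -4, -4, -4).
T_GS = -(D+L)⁻¹U: row 0 first, T[0,2] = -(-6)/(-9) = -0.6667; later rows by forward substitution.
  T[0,:] = [+0.0000  +0.6667  -0.6667  +0.6667  +0.4444  -0.3333]
  T[1,:] = [+0.0000  +0.1667  +0.5833  +0.9167  -0.3889  -0.4583]
  T[2,:] = [+0.0000  -0.4583  +0.6458  +0.2292  -0.9306  +1.1354]
  T[3,:] = [+0.0000  -0.0417  +0.6042  +1.0208  -1.4028  +0.4896]
  T[4,:] = [+0.0000  -0.7188  +1.4219  +0.3594  -1.5729  +0.8828]
  T[5,:] = [+0.0000  -0.4714  +0.0846  -0.7643  -0.2127  +0.3978]
eigenvalue magnitudes: 1.2632, 0.9947, 0.9947, 0.7357, 0.0425, 0.0000.
ρ(T) = max|λ| = 1.2632; 1.2632 > 1 ⇒ diverges.

no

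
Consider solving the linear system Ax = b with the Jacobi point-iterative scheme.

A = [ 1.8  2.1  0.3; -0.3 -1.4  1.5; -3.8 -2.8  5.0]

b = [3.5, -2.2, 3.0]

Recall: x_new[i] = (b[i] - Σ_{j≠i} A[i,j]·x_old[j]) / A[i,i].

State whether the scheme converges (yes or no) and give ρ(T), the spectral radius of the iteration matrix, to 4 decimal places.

Split A = D + L + U, D = diag(1.8, -1.4, 5).
Jacobi: T = -D⁻¹(L+U), T[0,2] = -(0.3)/(1.8) = -0.1667; T[0,0] = 0.
  T[0,:] = [+0.0000 -1.1667 -0.1667]
  T[1,:] = [-0.2143 +0.0000 +1.0714]
  T[2,:] = [+0.7600 +0.5600 +0.0000]
|eigenvalues of T|: 1.2191, 0.8734, 0.8734.
spectral radius ρ = 1.2191; 1.2191 > 1, so it fails to converge.

no, ρ = 1.2191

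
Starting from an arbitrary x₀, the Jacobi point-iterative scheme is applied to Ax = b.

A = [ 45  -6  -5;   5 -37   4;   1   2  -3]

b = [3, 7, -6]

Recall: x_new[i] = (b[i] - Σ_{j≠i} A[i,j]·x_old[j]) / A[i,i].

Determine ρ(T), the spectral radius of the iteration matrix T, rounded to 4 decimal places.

0.4046

Split A = D + L + U, D = diag(45, -37, -3).
Jacobi T = -D⁻¹(L+U): T[1,0] = -(5)/(-37) = +0.1351; T[1,1] = 0.
  T[0,:] = [+0.0000 +0.1333 +0.1111]
  T[1,:] = [+0.1351 +0.0000 +0.1081]
  T[2,:] = [+0.3333 +0.6667 +0.0000]
|λ(T)| sorted: 0.4046, 0.2681, 0.1366.
spectral radius ρ = 0.4046; 0.4046 < 1 ⇒ converges.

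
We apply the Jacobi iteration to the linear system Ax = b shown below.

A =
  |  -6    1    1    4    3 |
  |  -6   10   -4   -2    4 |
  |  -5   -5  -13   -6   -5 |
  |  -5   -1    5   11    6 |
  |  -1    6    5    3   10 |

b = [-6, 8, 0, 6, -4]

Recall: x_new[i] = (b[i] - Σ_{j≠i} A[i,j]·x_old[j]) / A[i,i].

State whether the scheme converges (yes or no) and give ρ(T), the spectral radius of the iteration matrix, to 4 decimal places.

no, ρ = 1.1445

Let D = diag(-6, 10, -13, 11, 10); L, U the strict triangles.
T_J = -D⁻¹(L+U): T[1,2] = -(-4)/(10) = +0.4000; T[1,1] = 0.
  T[0,:] = [+0.0000  +0.1667  +0.1667  +0.6667  +0.5000]
  T[1,:] = [+0.6000  +0.0000  +0.4000  +0.2000  -0.4000]
  T[2,:] = [-0.3846  -0.3846  +0.0000  -0.4615  -0.3846]
  T[3,:] = [+0.4545  +0.0909  -0.4545  +0.0000  -0.5455]
  T[4,:] = [+0.1000  -0.6000  -0.5000  -0.3000  +0.0000]
|roots of det(T-λI)|: 1.1445, 0.7308, 0.7308, 0.4172, 0.4172.
ρ = 1.1445; 1.1445 > 1, so it fails to converge.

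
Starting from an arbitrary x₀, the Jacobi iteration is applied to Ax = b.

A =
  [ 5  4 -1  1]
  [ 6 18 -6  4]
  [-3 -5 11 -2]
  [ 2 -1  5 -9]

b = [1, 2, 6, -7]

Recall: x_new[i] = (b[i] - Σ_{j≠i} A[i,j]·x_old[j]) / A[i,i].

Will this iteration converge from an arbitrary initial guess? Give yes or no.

yes

Write A = D+L+U with D = diag(5, 18, 11, -9).
Jacobi T = -D⁻¹(L+U): T[2,1] = -(-5)/(11) = +0.4545; T[2,2] = 0.
  T[0,:] = [+0.0000, -0.8000, +0.2000, -0.2000]
  T[1,:] = [-0.3333, +0.0000, +0.3333, -0.2222]
  T[2,:] = [+0.2727, +0.4545, +0.0000, +0.1818]
  T[3,:] = [+0.2222, -0.1111, +0.5556, +0.0000]
|λ(T)| sorted: 0.8650, 0.5528, 0.2087, 0.1035.
ρ = 0.8650; 0.8650 < 1, so it converges for any x₀.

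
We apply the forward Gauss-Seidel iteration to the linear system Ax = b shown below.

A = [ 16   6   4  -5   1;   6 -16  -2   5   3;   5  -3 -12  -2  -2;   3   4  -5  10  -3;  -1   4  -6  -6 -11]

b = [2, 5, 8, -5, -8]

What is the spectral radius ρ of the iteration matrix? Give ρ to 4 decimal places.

Split A = D + L + U, D = diag(16, -16, -12, 10, -11).
Gauss-Seidel: T = -(D+L)⁻¹U, row 0 first, T[0,4] = -(1)/(16) = -0.0625; later rows by forward substitution.
  T[0,:] = [+0.0000, -0.3750, -0.2500, +0.3125, -0.0625]
  T[1,:] = [+0.0000, -0.1406, -0.2188, +0.4297, +0.1641]
  T[2,:] = [+0.0000, -0.1211, -0.0495, -0.1439, -0.2337]
  T[3,:] = [+0.0000, +0.1082, +0.1378, -0.3376, +0.1363]
  T[4,:] = [+0.0000, -0.0100, -0.1050, +0.3904, +0.1185]
|eigenvalues of T|: 0.5531, 0.2900, 0.1364, 0.0097, 0.0000.
ρ(T) = max|λ| = 0.5531; 0.5531 < 1 ⇒ converges.

0.5531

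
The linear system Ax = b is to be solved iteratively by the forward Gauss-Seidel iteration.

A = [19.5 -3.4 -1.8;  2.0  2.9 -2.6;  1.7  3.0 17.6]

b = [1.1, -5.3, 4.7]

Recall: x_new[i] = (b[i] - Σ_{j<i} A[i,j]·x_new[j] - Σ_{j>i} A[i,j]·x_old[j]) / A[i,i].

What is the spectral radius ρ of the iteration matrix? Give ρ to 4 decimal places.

0.1928

Split A = D + L + U, D = diag(19.5, 2.9, 17.6).
T_GS = -(D+L)⁻¹U: row 0 first, T[0,1] = -(-3.4)/(19.5) = +0.1744; later rows by forward substitution.
  T[0,:] = [+0.0000  +0.1744  +0.0923]
  T[1,:] = [+0.0000  -0.1202  +0.8329]
  T[2,:] = [+0.0000  +0.0037  -0.1509]
moduli |λ_i(T)| = 0.1928, 0.0783, 0.0000.
ρ(T) = max|λ| = 0.1928; 0.1928 < 1, so it converges for any x₀.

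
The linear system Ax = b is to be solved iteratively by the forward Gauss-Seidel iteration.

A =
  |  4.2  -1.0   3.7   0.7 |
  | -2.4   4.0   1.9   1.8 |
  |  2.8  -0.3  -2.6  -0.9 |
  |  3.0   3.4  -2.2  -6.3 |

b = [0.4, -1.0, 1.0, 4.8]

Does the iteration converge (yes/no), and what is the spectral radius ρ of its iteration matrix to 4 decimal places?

Diagonal D = diag(4.2, 4, -2.6, -6.3); L, U strict lower/upper.
T_GS = -(D+L)⁻¹U: row 0 first, T[0,1] = -(-1)/(4.2) = +0.2381; later rows by forward substitution.
  T[0,:] = [+0.0000  +0.2381  -0.8810  -0.1667]
  T[1,:] = [+0.0000  +0.1429  -1.0036  -0.5500]
  T[2,:] = [+0.0000  +0.2399  -0.8329  -0.4622]
  T[3,:] = [+0.0000  +0.1067  -0.6702  -0.2148]
|roots of det(T-λI)|: 0.8574, 0.1731, 0.1256, 0.0000.
ρ(T) = max|λ| = 0.8574; 0.8574 < 1: convergent.

yes, ρ = 0.8574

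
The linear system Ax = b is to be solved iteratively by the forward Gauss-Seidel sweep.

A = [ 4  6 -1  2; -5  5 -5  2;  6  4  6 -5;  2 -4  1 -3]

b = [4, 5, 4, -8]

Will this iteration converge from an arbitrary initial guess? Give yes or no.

Diagonal D = diag(4, 5, 6, -3); L, U strict lower/upper.
T_GS = -(D+L)⁻¹U: row 0 first, T[0,1] = -(6)/(4) = -1.5000; later rows by forward substitution.
  T[0,:] = [+0.0000 -1.5000 +0.2500 -0.5000]
  T[1,:] = [+0.0000 -1.5000 +1.2500 -0.9000]
  T[2,:] = [+0.0000 +2.5000 -1.0833 +1.9333]
  T[3,:] = [+0.0000 +1.8333 -1.8611 +1.5111]
|λ(T)| sorted: 1.5299, 0.7380, 0.7380, 0.0000.
ρ(T) = max|λ| = 1.5299; 1.5299 > 1 ⇒ diverges.

no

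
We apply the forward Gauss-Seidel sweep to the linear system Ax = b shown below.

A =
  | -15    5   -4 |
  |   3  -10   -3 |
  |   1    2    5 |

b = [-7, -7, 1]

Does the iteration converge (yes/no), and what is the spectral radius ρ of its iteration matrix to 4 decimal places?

Split A = D + L + U, D = diag(-15, -10, 5).
T_GS = -(D+L)⁻¹U: row 0 first, T[0,2] = -(-4)/(-15) = -0.2667; later rows by forward substitution.
  T[0,:] = [+0.0000  +0.3333  -0.2667]
  T[1,:] = [+0.0000  +0.1000  -0.3800]
  T[2,:] = [+0.0000  -0.1067  +0.2053]
eigenvalue magnitudes: 0.3608, 0.0554, 0.0000.
spectral radius ρ = 0.3608; 0.3608 < 1 ⇒ converges.

yes, ρ = 0.3608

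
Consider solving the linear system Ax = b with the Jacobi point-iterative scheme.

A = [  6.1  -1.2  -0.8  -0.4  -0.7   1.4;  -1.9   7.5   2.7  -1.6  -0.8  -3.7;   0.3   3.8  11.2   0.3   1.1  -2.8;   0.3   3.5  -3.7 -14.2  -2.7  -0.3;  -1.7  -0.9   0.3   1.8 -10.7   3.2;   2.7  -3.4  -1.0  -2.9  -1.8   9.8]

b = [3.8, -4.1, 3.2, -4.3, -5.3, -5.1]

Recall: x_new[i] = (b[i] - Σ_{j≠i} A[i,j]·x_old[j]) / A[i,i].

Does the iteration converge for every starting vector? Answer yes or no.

yes

Diagonal D = diag(6.1, 7.5, 11.2, -14.2, -10.7, 9.8); L, U strict lower/upper.
T_J = -D⁻¹(L+U): T[4,5] = -(3.2)/(-10.7) = +0.2991; T[4,4] = 0.
  T[0,:] = [+0.0000  +0.1967  +0.1311  +0.0656  +0.1148  -0.2295]
  T[1,:] = [+0.2533  +0.0000  -0.3600  +0.2133  +0.1067  +0.4933]
  T[2,:] = [-0.0268  -0.3393  +0.0000  -0.0268  -0.0982  +0.2500]
  T[3,:] = [+0.0211  +0.2465  -0.2606  +0.0000  -0.1901  -0.0211]
  T[4,:] = [-0.1589  -0.0841  +0.0280  +0.1682  +0.0000  +0.2991]
  T[5,:] = [-0.2755  +0.3469  +0.1020  +0.2959  +0.1837  +0.0000]
|λ(T)| sorted: 0.7876, 0.6232, 0.1984, 0.1984, 0.1301, 0.0309.
ρ = 0.7876; 0.7876 < 1 ⇒ converges.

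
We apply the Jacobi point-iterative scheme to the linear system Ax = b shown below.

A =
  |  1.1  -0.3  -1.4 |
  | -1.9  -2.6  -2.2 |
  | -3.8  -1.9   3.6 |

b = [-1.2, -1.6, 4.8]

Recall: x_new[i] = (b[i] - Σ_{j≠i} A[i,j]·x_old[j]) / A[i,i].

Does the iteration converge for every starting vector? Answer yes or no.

A = D + L + U where D = diag(1.1, -2.6, 3.6).
Jacobi: T = -D⁻¹(L+U), T[2,0] = -(-3.8)/(3.6) = +1.0556; T[2,2] = 0.
  T[0,:] = [+0.0000  +0.2727  +1.2727]
  T[1,:] = [-0.7308  +0.0000  -0.8462]
  T[2,:] = [+1.0556  +0.5278  +0.0000]
|roots of det(T-λI)|: 1.1548, 0.7975, 0.7975.
spectral radius ρ = 1.1548; 1.1548 > 1: divergent.

no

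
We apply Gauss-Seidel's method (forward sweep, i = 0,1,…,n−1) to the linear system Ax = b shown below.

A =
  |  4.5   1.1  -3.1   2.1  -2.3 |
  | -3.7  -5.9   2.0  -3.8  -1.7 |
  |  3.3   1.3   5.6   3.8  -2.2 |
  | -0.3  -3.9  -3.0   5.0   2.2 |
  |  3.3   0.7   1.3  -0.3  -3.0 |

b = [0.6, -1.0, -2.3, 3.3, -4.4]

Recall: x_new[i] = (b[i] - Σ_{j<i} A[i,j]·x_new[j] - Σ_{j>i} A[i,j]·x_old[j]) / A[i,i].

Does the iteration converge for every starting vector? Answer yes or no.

no

Diagonal D = diag(4.5, -5.9, 5.6, 5, -3); L, U strict lower/upper.
T_GS = -(D+L)⁻¹U: row 0 first, T[0,1] = -(1.1)/(4.5) = -0.2444; later rows by forward substitution.
  T[0,:] = [+0.0000, -0.2444, +0.6889, -0.4667, +0.5111]
  T[1,:] = [+0.0000, +0.1533, -0.0930, -0.3514, -0.6087]
  T[2,:] = [+0.0000, +0.1085, -0.3844, -0.3220, +0.2330]
  T[3,:] = [+0.0000, +0.1700, -0.2618, -0.4953, -0.7443]
  T[4,:] = [+0.0000, -0.2031, +0.5957, -0.6853, +0.5956]
|roots of det(T-λI)|: 1.1784, 0.7992, 0.5614, 0.0515, 0.0000.
ρ = 1.1784; 1.1784 > 1, so it fails to converge.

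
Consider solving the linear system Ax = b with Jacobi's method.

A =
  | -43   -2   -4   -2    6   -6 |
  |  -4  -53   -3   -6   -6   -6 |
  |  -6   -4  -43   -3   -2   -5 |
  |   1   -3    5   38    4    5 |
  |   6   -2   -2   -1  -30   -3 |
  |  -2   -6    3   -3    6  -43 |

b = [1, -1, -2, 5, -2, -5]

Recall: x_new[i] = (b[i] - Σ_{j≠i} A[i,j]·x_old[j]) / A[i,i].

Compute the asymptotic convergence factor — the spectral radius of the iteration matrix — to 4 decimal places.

0.2688

Write A = D+L+U with D = diag(-43, -53, -43, 38, -30, -43).
Jacobi T = -D⁻¹(L+U): T[3,5] = -(5)/(38) = -0.1316; T[3,3] = 0.
  T[0,:] = [+0.0000  -0.0465  -0.0930  -0.0465  +0.1395  -0.1395]
  T[1,:] = [-0.0755  +0.0000  -0.0566  -0.1132  -0.1132  -0.1132]
  T[2,:] = [-0.1395  -0.0930  +0.0000  -0.0698  -0.0465  -0.1163]
  T[3,:] = [-0.0263  +0.0789  -0.1316  +0.0000  -0.1053  -0.1316]
  T[4,:] = [+0.2000  -0.0667  -0.0667  -0.0333  +0.0000  -0.1000]
  T[5,:] = [-0.0465  -0.1395  +0.0698  -0.0698  +0.1395  +0.0000]
|eigenvalues of T|: 0.2688, 0.1644, 0.1591, 0.1434, 0.1434, 0.0069.
ρ(T) = max|λ| = 0.2688; 0.2688 < 1 ⇒ converges.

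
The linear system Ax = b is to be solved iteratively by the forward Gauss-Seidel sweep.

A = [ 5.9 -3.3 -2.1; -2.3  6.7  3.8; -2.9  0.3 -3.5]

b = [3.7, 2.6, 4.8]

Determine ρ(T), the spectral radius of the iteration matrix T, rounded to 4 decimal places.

A = D + L + U where D = diag(5.9, 6.7, -3.5).
T_GS = -(D+L)⁻¹U: row 0 first, T[0,1] = -(-3.3)/(5.9) = +0.5593; later rows by forward substitution.
  T[0,:] = [+0.0000, +0.5593, +0.3559]
  T[1,:] = [+0.0000, +0.1920, -0.4450]
  T[2,:] = [+0.0000, -0.4470, -0.3331]
|roots of det(T-λI)|: 0.5880, 0.4470, 0.0000.
spectral radius ρ = 0.5880; 0.5880 < 1, so it converges for any x₀.

0.5880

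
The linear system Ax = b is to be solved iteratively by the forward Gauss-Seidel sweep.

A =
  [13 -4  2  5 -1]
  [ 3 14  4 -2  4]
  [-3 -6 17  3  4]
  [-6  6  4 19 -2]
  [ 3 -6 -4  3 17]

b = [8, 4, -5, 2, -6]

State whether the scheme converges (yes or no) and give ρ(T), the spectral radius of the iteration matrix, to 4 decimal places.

Let D = diag(13, 14, 17, 19, 17); L, U the strict triangles.
GS T = -(D+L)⁻¹U: row 0 first, T[0,4] = -(-1)/(13) = +0.0769; later rows by forward substitution.
  T[0,:] = [+0.0000  +0.3077  -0.1538  -0.3846  +0.0769]
  T[1,:] = [+0.0000  -0.0659  -0.2527  +0.2253  -0.3022]
  T[2,:] = [+0.0000  +0.0310  -0.1164  -0.1648  -0.3284]
  T[3,:] = [+0.0000  +0.1115  +0.0557  -0.1579  +0.2941]
  T[4,:] = [+0.0000  -0.0899  -0.0993  +0.1365  -0.2494]
eigenvalue magnitudes: 0.5463, 0.1421, 0.0609, 0.0609, 0.0000.
ρ = 0.5463; 0.5463 < 1, so it converges for any x₀.

yes, ρ = 0.5463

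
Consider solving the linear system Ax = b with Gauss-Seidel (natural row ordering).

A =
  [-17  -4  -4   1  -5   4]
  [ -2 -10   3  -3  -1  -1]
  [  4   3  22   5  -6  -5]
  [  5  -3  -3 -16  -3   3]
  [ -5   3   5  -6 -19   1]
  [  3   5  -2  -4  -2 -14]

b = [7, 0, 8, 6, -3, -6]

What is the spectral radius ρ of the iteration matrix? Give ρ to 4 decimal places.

0.6454

Write A = D+L+U with D = diag(-17, -10, 22, -16, -19, -14).
Gauss-Seidel: T = -(D+L)⁻¹U, row 0 first, T[0,2] = -(-4)/(-17) = -0.2353; later rows by forward substitution.
  T[0,:] = [+0.0000  -0.2353  -0.2353  +0.0588  -0.2941  +0.2353]
  T[1,:] = [+0.0000  +0.0471  +0.3471  -0.3118  -0.0412  -0.1471]
  T[2,:] = [+0.0000  +0.0364  -0.0045  -0.1955  +0.3318  +0.2045]
  T[3,:] = [+0.0000  -0.0892  -0.1378  +0.1135  -0.3339  +0.2503]
  T[4,:] = [+0.0000  +0.1071  +0.1590  -0.1520  +0.2637  -0.0577]
  T[5,:] = [+0.0000  -0.0286  +0.0908  -0.0815  -0.0674  -0.0946]
|roots of det(T-λI)|: 0.6454, 0.2493, 0.1519, 0.1519, 0.0091, 0.0000.
ρ = 0.6454; 0.6454 < 1, so it converges for any x₀.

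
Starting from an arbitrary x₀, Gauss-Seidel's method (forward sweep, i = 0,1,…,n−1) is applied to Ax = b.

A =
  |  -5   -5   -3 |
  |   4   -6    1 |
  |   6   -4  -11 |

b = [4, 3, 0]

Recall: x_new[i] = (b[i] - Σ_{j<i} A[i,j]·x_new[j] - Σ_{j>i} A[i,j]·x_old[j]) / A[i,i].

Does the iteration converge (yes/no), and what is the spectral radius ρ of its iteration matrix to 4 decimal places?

Split A = D + L + U, D = diag(-5, -6, -11).
GS T = -(D+L)⁻¹U: row 0 first, T[0,1] = -(-5)/(-5) = -1.0000; later rows by forward substitution.
  T[0,:] = [+0.0000, -1.0000, -0.6000]
  T[1,:] = [+0.0000, -0.6667, -0.2333]
  T[2,:] = [+0.0000, -0.3030, -0.2424]
moduli |λ_i(T)| = 0.7947, 0.1144, 0.0000.
ρ(T) = max|λ| = 0.7947; 0.7947 < 1: convergent.

yes, ρ = 0.7947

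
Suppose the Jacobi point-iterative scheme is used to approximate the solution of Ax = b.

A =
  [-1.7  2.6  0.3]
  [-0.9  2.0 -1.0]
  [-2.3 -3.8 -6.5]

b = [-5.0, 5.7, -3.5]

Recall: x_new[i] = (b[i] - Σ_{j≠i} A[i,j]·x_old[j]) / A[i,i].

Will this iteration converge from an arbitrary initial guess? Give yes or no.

yes

Diagonal D = diag(-1.7, 2, -6.5); L, U strict lower/upper.
T_J = -D⁻¹(L+U): T[0,2] = -(0.3)/(-1.7) = +0.1765; T[0,0] = 0.
  T[0,:] = [+0.0000  +1.5294  +0.1765]
  T[1,:] = [+0.4500  +0.0000  +0.5000]
  T[2,:] = [-0.3538  -0.5846  +0.0000]
|eigenvalues of T|: 0.8425, 0.6134, 0.6134.
ρ(T) = max|λ| = 0.8425; 0.8425 < 1 ⇒ converges.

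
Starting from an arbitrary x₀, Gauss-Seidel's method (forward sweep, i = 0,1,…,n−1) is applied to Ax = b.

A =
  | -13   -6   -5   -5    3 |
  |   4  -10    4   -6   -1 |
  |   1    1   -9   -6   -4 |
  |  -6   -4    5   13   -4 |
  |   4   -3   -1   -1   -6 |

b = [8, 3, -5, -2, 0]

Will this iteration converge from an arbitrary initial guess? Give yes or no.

yes

A = D + L + U where D = diag(-13, -10, -9, 13, -6).
T_GS = -(D+L)⁻¹U: row 0 first, T[0,1] = -(-6)/(-13) = -0.4615; later rows by forward substitution.
  T[0,:] = [+0.0000  -0.4615  -0.3846  -0.3846  +0.2308]
  T[1,:] = [+0.0000  -0.1846  +0.2462  -0.7538  -0.0077]
  T[2,:] = [+0.0000  -0.0718  -0.0154  -0.7932  -0.4197]
  T[3,:] = [+0.0000  -0.2422  -0.0959  -0.1044  +0.5732]
  T[4,:] = [+0.0000  -0.1631  -0.3609  +0.2701  +0.1321]
eigenvalue magnitudes: 0.9149, 0.5919, 0.5919, 0.0788, 0.0000.
spectral radius ρ = 0.9149; 0.9149 < 1, so it converges for any x₀.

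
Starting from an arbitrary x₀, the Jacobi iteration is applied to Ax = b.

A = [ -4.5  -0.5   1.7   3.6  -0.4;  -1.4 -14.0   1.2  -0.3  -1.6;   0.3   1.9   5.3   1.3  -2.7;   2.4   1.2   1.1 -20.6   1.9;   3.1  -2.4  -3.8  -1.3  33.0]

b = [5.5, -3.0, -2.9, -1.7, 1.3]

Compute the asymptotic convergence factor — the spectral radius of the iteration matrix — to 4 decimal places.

Let D = diag(-4.5, -14, 5.3, -20.6, 33); L, U the strict triangles.
Jacobi T = -D⁻¹(L+U): T[1,2] = -(1.2)/(-14) = +0.0857; T[1,1] = 0.
  T[0,:] = [+0.0000  -0.1111  +0.3778  +0.8000  -0.0889]
  T[1,:] = [-0.1000  +0.0000  +0.0857  -0.0214  -0.1143]
  T[2,:] = [-0.0566  -0.3585  +0.0000  -0.2453  +0.5094]
  T[3,:] = [+0.1165  +0.0583  +0.0534  +0.0000  +0.0922]
  T[4,:] = [-0.0939  +0.0727  +0.1152  +0.0394  +0.0000]
|roots of det(T-λI)|: 0.4021, 0.3256, 0.3256, 0.1689, 0.1689.
ρ = 0.4021; 0.4021 < 1 ⇒ converges.

0.4021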